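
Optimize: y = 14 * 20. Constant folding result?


14 * 20 = 280 at compile time
Optimized: y = 280


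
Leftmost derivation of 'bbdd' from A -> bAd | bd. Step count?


Derivation: A => bAd => bbdd
Steps: 2


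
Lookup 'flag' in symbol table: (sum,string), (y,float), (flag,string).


Lookup 'flag' → type string


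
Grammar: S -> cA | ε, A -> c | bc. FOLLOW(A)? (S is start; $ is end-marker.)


$ ∈ FOLLOW(S). For each A -> αBβ: add FIRST(β)\{ε} to FOLLOW(B); if β nullable, add FOLLOW(A).
FOLLOW(A) = {$}


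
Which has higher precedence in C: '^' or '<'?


'<' is relational (level 7); '^' is bitwise XOR (level 4)
Higher level binds tighter
'<' has higher precedence than '^'


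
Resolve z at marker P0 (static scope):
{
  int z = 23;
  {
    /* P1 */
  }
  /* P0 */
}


z declared in the same block as P0
z = 23


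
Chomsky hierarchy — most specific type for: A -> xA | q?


Right-linear: every RHS is a terminal or a terminal followed by one nonterminal
Classification: Type 3 (Regular)


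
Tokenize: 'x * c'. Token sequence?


Scan left to right, longest-match per lexeme
Tokens: ID(x), OP(*), ID(c)


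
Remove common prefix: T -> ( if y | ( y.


Common prefix: '('
Factored: T -> ( T', T' -> if y | y


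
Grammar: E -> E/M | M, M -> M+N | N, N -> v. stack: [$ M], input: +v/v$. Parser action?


shift '+' to continue M -> M+N
Action: shift


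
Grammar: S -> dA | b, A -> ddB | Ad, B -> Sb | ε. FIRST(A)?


Per alternative of A: FIRST(ddB) = {d}; FIRST(Ad) = {d}
FIRST(A) = {d}


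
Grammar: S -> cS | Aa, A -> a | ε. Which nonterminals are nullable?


A nonterminal is nullable iff some alternative derives ε (directly, or every symbol in it is nullable)
Nullable: {A}


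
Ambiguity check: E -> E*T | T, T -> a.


precedence layered via separate nonterminal T: deterministic
Unambiguous


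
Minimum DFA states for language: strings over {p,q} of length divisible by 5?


Track length mod 5: states 0..4, accept at 0
Minimal DFA: 5 states


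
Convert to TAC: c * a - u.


Break into single-operator statements:
t1 = c * a
t2 = t1 - u


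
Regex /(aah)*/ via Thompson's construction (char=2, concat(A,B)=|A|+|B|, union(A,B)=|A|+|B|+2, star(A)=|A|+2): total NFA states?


Syntax tree has 3 char leaf(s), 0 union(s), 1 star(s)
chars contribute 3×2 = 6; each union adds +2; each star adds +2
Total: 6 + 0 + 2 = 8 states


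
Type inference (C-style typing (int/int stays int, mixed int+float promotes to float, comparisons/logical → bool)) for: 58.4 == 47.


Operand types: float == int
Rule: comparison yields bool
Result type: bool


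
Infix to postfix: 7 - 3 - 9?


Left to right (same or higher precedence on left)
Postfix: 7 3 - 9 -


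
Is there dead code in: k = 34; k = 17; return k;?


first assignment to k is overwritten before any read
Dead: 'k = 34'


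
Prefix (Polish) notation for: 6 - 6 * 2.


'*' binds tighter: tree is (- 6 (* 6 2))
Prefix: - 6 * 6 2


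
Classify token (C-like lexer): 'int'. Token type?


Pattern: reserved word
Type: KEYWORD


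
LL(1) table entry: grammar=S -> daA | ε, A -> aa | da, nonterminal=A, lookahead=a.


For [A, a]: 'a' ∈ FIRST(aa)
Entry: A -> aa


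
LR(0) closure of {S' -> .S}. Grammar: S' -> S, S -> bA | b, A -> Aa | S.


Start: S' -> .S
For each item with dot before a nonterminal B, add B -> .γ for every B-production
Closure: [S' -> .S, S -> .bA, S -> .b]


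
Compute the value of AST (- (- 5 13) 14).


Evaluate inner: (- 5 13) = -8
Evaluate root: (- -8 14) = -22
Result: -22


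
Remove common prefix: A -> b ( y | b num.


Common prefix: 'b'
Factored: A -> b A', A' -> ( y | num


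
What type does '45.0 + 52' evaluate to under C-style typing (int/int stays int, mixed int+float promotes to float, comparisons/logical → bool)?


Operand types: float + int
Rule: mixed int/float promotes to float; int/int stays int
Result type: float


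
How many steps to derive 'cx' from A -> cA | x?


Derivation: A => cA => cx
Steps: 2


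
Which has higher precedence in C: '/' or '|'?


'/' is multiplicative (level 10); '|' is bitwise OR (level 3)
Higher level binds tighter
'/' has higher precedence than '|'


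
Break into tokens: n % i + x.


Scan left to right, longest-match per lexeme
Tokens: ID(n), OP(%), ID(i), OP(+), ID(x)


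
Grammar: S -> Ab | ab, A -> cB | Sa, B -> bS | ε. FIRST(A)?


Per alternative of A: FIRST(cB) = {c}; FIRST(Sa) = {a, c}
FIRST(A) = {a, c}


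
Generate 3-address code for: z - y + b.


Break into single-operator statements:
t1 = z - y
t2 = t1 + b


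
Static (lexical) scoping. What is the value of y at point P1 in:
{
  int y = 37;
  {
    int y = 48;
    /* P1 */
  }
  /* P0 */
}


y declared in the same block as P1
y = 48


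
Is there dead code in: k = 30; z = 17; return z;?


k is assigned but never read
Dead: 'k = 30'


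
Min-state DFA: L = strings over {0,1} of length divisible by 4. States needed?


Track length mod 4: states 0..3, accept at 0
Minimal DFA: 4 states


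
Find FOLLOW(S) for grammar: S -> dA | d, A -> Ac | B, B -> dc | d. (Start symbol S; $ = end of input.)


$ ∈ FOLLOW(S). For each A -> αBβ: add FIRST(β)\{ε} to FOLLOW(B); if β nullable, add FOLLOW(A).
FOLLOW(S) = {$}


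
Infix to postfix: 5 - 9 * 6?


* has higher precedence, evaluate 9*6 first
Postfix: 5 9 6 * -


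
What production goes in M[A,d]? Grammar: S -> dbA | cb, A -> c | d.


For [A, d]: 'd' ∈ FIRST(d)
Entry: A -> d


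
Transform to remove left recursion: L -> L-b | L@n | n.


Left-recursive alternatives: L-b, L@n; non-recursive: n
Introduce L': L -> nL', L' -> -bL' | @nL' | ε


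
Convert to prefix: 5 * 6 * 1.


left-to-right (same/higher precedence on left): tree is (* (* 5 6) 1)
Prefix: * * 5 6 1


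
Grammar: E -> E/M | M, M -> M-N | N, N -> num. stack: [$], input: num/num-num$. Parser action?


no handle on stack; shift 'num'
Action: shift


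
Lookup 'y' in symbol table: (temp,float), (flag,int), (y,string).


Lookup 'y' → type string


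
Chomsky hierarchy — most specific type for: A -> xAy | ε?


Single nonterminal LHS, but x^n y^n is not regular
Classification: Type 2 (Context-Free)


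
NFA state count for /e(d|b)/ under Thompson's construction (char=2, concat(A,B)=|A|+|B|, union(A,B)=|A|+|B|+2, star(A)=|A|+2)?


Syntax tree has 3 char leaf(s), 1 union(s), 0 star(s)
chars contribute 3×2 = 6; each union adds +2; each star adds +2
Total: 6 + 2 + 0 = 8 states


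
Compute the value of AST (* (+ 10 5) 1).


Evaluate inner: (+ 10 5) = 15
Evaluate root: (* 15 1) = 15
Result: 15


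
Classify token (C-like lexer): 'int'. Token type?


Pattern: reserved word
Type: KEYWORD


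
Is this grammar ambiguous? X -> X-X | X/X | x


'x-x/x' has two parse trees (no precedence encoded between - and /)
Ambiguous


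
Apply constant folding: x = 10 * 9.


10 * 9 = 90 at compile time
Optimized: x = 90


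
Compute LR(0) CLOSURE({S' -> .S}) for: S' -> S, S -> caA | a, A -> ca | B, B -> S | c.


Start: S' -> .S
For each item with dot before a nonterminal B, add B -> .γ for every B-production
Closure: [S' -> .S, S -> .caA, S -> .a]


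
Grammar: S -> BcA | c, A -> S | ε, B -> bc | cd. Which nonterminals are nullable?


A nonterminal is nullable iff some alternative derives ε (directly, or every symbol in it is nullable)
Nullable: {A}


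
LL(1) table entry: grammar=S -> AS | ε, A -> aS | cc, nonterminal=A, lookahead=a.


For [A, a]: 'a' ∈ FIRST(aS)
Entry: A -> aS


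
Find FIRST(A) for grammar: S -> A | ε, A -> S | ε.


Per alternative of A: FIRST(S) = {ε}; FIRST(ε) = {ε}
FIRST(A) = {ε}


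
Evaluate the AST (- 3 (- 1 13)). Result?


Evaluate inner: (- 1 13) = -12
Evaluate root: (- 3 -12) = 15
Result: 15


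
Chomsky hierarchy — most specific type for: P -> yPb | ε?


Single nonterminal LHS, but y^n b^n is not regular
Classification: Type 2 (Context-Free)


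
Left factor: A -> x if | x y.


Common prefix: 'x'
Factored: A -> x A', A' -> if | y


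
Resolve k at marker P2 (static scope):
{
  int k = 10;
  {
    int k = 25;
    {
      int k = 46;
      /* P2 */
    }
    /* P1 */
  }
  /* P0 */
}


k declared in the same block as P2
k = 46


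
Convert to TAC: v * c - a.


Break into single-operator statements:
t1 = v * c
t2 = t1 - a


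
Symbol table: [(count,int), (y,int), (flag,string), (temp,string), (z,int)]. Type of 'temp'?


Lookup 'temp' → type string


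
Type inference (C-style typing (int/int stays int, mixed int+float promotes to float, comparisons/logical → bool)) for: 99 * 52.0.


Operand types: int * float
Rule: mixed int/float promotes to float; int/int stays int
Result type: float


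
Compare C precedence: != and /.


'/' is multiplicative (level 10); '!=' is equality (level 6)
Higher level binds tighter
'/' has higher precedence than '!='


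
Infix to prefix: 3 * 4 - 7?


left-to-right (same/higher precedence on left): tree is (- (* 3 4) 7)
Prefix: - * 3 4 7


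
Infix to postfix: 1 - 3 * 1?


* has higher precedence, evaluate 3*1 first
Postfix: 1 3 1 * -


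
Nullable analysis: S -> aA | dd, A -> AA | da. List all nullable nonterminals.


A nonterminal is nullable iff some alternative derives ε (directly, or every symbol in it is nullable)
Nullable: {}


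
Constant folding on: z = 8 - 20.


8 - 20 = -12 at compile time
Optimized: z = -12


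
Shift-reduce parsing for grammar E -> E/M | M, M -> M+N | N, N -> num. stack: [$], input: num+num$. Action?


no handle on stack; shift 'num'
Action: shift


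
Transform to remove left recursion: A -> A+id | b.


Left-recursive alternatives: A+id; non-recursive: b
Introduce A': A -> bA', A' -> +idA' | ε


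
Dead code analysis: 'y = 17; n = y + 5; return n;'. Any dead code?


y is read by n's definition; n is returned
No dead code


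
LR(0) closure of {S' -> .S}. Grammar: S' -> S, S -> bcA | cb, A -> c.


Start: S' -> .S
For each item with dot before a nonterminal B, add B -> .γ for every B-production
Closure: [S' -> .S, S -> .bcA, S -> .cb]


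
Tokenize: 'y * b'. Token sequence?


Scan left to right, longest-match per lexeme
Tokens: ID(y), OP(*), ID(b)


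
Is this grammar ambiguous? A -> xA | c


right-linear, alternatives start with distinct terminals 'x' vs 'c': unique leftmost derivation
Unambiguous


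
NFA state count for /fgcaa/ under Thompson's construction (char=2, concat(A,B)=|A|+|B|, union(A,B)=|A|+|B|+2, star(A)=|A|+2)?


Syntax tree has 5 char leaf(s), 0 union(s), 0 star(s)
chars contribute 5×2 = 10; each union adds +2; each star adds +2
Total: 10 + 0 + 0 = 10 states


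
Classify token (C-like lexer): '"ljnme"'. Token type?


Pattern: double-quoted sequence
Type: STRING_LITERAL


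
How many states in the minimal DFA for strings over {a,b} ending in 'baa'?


Track the longest suffix of input matching a prefix of 'baa': 4 classes (prefixes of length 0..3)
Minimal DFA: 4 states


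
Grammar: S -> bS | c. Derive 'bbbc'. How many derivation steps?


Derivation: S => bS => bbS => bbbS => bbbc
Steps: 4


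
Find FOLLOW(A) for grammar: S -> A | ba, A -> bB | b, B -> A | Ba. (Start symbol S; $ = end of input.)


$ ∈ FOLLOW(S). For each A -> αBβ: add FIRST(β)\{ε} to FOLLOW(B); if β nullable, add FOLLOW(A).
FOLLOW(A) = {$, a}


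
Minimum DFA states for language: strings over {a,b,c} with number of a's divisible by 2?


Track (count of a) mod 2: states 0..1, accept at 0
Minimal DFA: 2 states


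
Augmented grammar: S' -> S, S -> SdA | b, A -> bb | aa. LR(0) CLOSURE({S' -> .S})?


Start: S' -> .S
For each item with dot before a nonterminal B, add B -> .γ for every B-production
Closure: [S' -> .S, S -> .SdA, S -> .b]


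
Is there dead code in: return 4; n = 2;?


statement follows a return and is unreachable
Dead: 'n = 2'


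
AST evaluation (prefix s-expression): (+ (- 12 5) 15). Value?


Evaluate inner: (- 12 5) = 7
Evaluate root: (+ 7 15) = 22
Result: 22


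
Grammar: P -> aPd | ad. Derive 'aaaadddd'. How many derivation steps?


Derivation: P => aPd => aaPdd => aaaPddd => aaaadddd
Steps: 4


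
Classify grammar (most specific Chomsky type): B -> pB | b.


Right-linear: every RHS is a terminal or a terminal followed by one nonterminal
Classification: Type 3 (Regular)


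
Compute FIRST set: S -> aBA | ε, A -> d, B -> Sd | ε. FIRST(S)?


Per alternative of S: FIRST(aBA) = {a}; FIRST(ε) = {ε}
FIRST(S) = {a, ε}


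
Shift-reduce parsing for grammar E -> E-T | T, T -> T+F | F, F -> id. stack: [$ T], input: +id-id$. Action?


shift '+' to continue T -> T+F
Action: shift


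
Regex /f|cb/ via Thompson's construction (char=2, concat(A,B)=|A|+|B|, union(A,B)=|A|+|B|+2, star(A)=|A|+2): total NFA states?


Syntax tree has 3 char leaf(s), 1 union(s), 0 star(s)
chars contribute 3×2 = 6; each union adds +2; each star adds +2
Total: 6 + 2 + 0 = 8 states


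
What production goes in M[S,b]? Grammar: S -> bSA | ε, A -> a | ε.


For [S, b]: 'b' ∈ FIRST(bSA)
Entry: S -> bSA


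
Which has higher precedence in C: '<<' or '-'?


'-' is additive (level 9); '<<' is shift (level 8)
Higher level binds tighter
'-' has higher precedence than '<<'


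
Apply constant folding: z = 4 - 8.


4 - 8 = -4 at compile time
Optimized: z = -4


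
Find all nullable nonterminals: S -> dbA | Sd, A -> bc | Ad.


A nonterminal is nullable iff some alternative derives ε (directly, or every symbol in it is nullable)
Nullable: {}


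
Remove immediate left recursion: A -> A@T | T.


Left-recursive alternatives: A@T; non-recursive: T
Introduce A': A -> TA', A' -> @TA' | ε


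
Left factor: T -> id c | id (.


Common prefix: 'id'
Factored: T -> id T', T' -> c | (


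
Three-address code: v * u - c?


Break into single-operator statements:
t1 = v * u
t2 = t1 - c


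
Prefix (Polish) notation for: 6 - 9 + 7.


left-to-right (same/higher precedence on left): tree is (+ (- 6 9) 7)
Prefix: + - 6 9 7


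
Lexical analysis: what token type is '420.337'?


Pattern: digits with a decimal point
Type: FLOAT_LITERAL


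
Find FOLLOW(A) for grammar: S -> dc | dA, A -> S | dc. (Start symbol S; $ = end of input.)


$ ∈ FOLLOW(S). For each A -> αBβ: add FIRST(β)\{ε} to FOLLOW(B); if β nullable, add FOLLOW(A).
FOLLOW(A) = {$}


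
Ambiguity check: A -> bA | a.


right-linear, alternatives start with distinct terminals 'b' vs 'a': unique leftmost derivation
Unambiguous


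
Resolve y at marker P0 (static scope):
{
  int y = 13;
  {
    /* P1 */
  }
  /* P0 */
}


y declared in the same block as P0
y = 13


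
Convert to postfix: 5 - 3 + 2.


Left to right (same or higher precedence on left)
Postfix: 5 3 - 2 +


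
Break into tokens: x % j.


Scan left to right, longest-match per lexeme
Tokens: ID(x), OP(%), ID(j)


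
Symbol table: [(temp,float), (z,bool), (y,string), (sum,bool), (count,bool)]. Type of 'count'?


Lookup 'count' → type bool


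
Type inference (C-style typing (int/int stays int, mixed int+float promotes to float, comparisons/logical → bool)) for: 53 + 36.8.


Operand types: int + float
Rule: mixed int/float promotes to float; int/int stays int
Result type: float


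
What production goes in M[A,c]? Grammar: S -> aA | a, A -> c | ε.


For [A, c]: 'c' ∈ FIRST(c)
Entry: A -> c


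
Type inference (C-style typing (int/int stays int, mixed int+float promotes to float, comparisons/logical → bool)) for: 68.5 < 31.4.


Operand types: float < float
Rule: comparison yields bool
Result type: bool


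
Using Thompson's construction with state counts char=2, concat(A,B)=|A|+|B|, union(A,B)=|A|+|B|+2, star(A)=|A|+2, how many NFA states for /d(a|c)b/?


Syntax tree has 4 char leaf(s), 1 union(s), 0 star(s)
chars contribute 4×2 = 8; each union adds +2; each star adds +2
Total: 8 + 2 + 0 = 10 states


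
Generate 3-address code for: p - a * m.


Break into single-operator statements:
t1 = a * m
t2 = p - t1


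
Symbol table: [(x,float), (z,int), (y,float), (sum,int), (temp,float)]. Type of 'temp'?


Lookup 'temp' → type float


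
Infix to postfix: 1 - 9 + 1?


Left to right (same or higher precedence on left)
Postfix: 1 9 - 1 +


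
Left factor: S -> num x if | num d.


Common prefix: 'num'
Factored: S -> num S', S' -> x if | d


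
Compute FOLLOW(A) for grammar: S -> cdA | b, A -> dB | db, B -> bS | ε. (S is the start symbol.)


$ ∈ FOLLOW(S). For each A -> αBβ: add FIRST(β)\{ε} to FOLLOW(B); if β nullable, add FOLLOW(A).
FOLLOW(A) = {$}


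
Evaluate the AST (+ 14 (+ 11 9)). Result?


Evaluate inner: (+ 11 9) = 20
Evaluate root: (+ 14 20) = 34
Result: 34


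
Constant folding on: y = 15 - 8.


15 - 8 = 7 at compile time
Optimized: y = 7


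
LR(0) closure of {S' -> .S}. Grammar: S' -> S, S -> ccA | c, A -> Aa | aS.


Start: S' -> .S
For each item with dot before a nonterminal B, add B -> .γ for every B-production
Closure: [S' -> .S, S -> .ccA, S -> .c]


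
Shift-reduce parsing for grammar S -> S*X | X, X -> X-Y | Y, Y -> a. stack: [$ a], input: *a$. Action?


'a' on top is the handle for Y -> a
Action: reduce (Y -> a)


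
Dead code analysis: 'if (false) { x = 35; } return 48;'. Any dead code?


condition is constant false, so the whole block is unreachable
Dead: 'if (false) { x = 35; }'


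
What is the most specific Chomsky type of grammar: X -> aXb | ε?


Single nonterminal LHS, but a^n b^n is not regular
Classification: Type 2 (Context-Free)


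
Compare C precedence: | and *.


'*' is multiplicative (level 10); '|' is bitwise OR (level 3)
Higher level binds tighter
'*' has higher precedence than '|'


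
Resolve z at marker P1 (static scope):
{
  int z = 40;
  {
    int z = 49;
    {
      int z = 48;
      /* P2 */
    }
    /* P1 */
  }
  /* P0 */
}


z declared in the same block as P1
z = 49


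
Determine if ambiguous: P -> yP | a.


right-linear, alternatives start with distinct terminals 'y' vs 'a': unique leftmost derivation
Unambiguous


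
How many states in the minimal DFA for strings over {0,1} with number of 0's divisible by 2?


Track (count of 0) mod 2: states 0..1, accept at 0
Minimal DFA: 2 states


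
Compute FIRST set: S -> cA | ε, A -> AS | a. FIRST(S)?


Per alternative of S: FIRST(cA) = {c}; FIRST(ε) = {ε}
FIRST(S) = {c, ε}


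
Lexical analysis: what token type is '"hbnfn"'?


Pattern: double-quoted sequence
Type: STRING_LITERAL


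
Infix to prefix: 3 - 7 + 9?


left-to-right (same/higher precedence on left): tree is (+ (- 3 7) 9)
Prefix: + - 3 7 9


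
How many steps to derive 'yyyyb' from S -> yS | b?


Derivation: S => yS => yyS => yyyS => yyyyS => yyyyb
Steps: 5


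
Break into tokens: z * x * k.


Scan left to right, longest-match per lexeme
Tokens: ID(z), OP(*), ID(x), OP(*), ID(k)


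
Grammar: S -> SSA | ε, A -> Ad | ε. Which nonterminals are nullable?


A nonterminal is nullable iff some alternative derives ε (directly, or every symbol in it is nullable)
Nullable: {A, S}


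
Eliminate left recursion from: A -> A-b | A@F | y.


Left-recursive alternatives: A-b, A@F; non-recursive: y
Introduce A': A -> yA', A' -> -bA' | @FA' | ε


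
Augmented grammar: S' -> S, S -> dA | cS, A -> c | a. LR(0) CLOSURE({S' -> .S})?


Start: S' -> .S
For each item with dot before a nonterminal B, add B -> .γ for every B-production
Closure: [S' -> .S, S -> .dA, S -> .cS]


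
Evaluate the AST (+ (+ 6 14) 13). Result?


Evaluate inner: (+ 6 14) = 20
Evaluate root: (+ 20 13) = 33
Result: 33


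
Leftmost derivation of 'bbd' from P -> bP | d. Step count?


Derivation: P => bP => bbP => bbd
Steps: 3


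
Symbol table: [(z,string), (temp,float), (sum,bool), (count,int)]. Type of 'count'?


Lookup 'count' → type int


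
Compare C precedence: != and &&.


'!=' is equality (level 6); '&&' is logical AND (level 2)
Higher level binds tighter
'!=' has higher precedence than '&&'


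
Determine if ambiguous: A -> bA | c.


right-linear, alternatives start with distinct terminals 'b' vs 'c': unique leftmost derivation
Unambiguous


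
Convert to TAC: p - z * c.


Break into single-operator statements:
t1 = z * c
t2 = p - t1


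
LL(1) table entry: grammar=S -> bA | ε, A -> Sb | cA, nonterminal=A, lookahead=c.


For [A, c]: 'c' ∈ FIRST(cA)
Entry: A -> cA


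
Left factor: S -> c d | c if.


Common prefix: 'c'
Factored: S -> c S', S' -> d | if


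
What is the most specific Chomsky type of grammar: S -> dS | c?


Right-linear: every RHS is a terminal or a terminal followed by one nonterminal
Classification: Type 3 (Regular)


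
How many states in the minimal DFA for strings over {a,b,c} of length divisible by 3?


Track length mod 3: states 0..2, accept at 0
Minimal DFA: 3 states


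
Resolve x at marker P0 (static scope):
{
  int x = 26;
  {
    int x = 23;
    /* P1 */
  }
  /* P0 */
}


x declared in the same block as P0
x = 26


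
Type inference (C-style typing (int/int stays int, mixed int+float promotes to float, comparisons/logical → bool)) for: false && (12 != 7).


Operand types: bool && bool
Rule: logical operators take bool operands and yield bool
Result type: bool


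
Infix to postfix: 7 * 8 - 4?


Left to right (same or higher precedence on left)
Postfix: 7 8 * 4 -


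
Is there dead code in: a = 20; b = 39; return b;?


a is assigned but never read
Dead: 'a = 20'


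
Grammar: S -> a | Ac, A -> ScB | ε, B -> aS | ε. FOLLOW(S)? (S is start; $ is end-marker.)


$ ∈ FOLLOW(S). For each A -> αBβ: add FIRST(β)\{ε} to FOLLOW(B); if β nullable, add FOLLOW(A).
FOLLOW(S) = {$, c}


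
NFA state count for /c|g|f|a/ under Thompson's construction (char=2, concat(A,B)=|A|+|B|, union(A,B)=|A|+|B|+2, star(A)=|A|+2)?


Syntax tree has 4 char leaf(s), 3 union(s), 0 star(s)
chars contribute 4×2 = 8; each union adds +2; each star adds +2
Total: 8 + 6 + 0 = 14 states


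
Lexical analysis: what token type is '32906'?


Pattern: digits only
Type: INTEGER_LITERAL


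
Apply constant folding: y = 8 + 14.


8 + 14 = 22 at compile time
Optimized: y = 22


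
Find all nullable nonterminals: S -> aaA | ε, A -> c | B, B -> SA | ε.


A nonterminal is nullable iff some alternative derives ε (directly, or every symbol in it is nullable)
Nullable: {A, B, S}


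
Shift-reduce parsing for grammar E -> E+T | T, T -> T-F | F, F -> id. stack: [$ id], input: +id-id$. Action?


'id' on top is the handle for F -> id
Action: reduce (F -> id)


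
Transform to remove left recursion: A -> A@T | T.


Left-recursive alternatives: A@T; non-recursive: T
Introduce A': A -> TA', A' -> @TA' | ε


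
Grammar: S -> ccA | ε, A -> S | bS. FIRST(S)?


Per alternative of S: FIRST(ccA) = {c}; FIRST(ε) = {ε}
FIRST(S) = {c, ε}


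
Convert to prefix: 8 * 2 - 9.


left-to-right (same/higher precedence on left): tree is (- (* 8 2) 9)
Prefix: - * 8 2 9


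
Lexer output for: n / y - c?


Scan left to right, longest-match per lexeme
Tokens: ID(n), OP(/), ID(y), OP(-), ID(c)


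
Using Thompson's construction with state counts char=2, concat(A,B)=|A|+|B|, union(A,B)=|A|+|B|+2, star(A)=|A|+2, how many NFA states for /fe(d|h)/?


Syntax tree has 4 char leaf(s), 1 union(s), 0 star(s)
chars contribute 4×2 = 8; each union adds +2; each star adds +2
Total: 8 + 2 + 0 = 10 states


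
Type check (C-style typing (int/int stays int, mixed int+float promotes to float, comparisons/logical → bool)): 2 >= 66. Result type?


Operand types: int >= int
Rule: comparison yields bool
Result type: bool


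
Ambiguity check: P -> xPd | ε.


balanced x^n…d^n: each string has a unique parse
Unambiguous


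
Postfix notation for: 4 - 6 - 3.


Left to right (same or higher precedence on left)
Postfix: 4 6 - 3 -


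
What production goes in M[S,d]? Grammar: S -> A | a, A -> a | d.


For [S, d]: 'd' ∈ FIRST(A)
Entry: S -> A


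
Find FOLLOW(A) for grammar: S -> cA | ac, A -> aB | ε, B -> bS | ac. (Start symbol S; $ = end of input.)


$ ∈ FOLLOW(S). For each A -> αBβ: add FIRST(β)\{ε} to FOLLOW(B); if β nullable, add FOLLOW(A).
FOLLOW(A) = {$}


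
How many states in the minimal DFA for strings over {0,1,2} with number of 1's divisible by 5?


Track (count of 1) mod 5: states 0..4, accept at 0
Minimal DFA: 5 states


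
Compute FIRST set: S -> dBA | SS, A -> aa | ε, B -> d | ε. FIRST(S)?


Per alternative of S: FIRST(dBA) = {d}; FIRST(SS) = {d}
FIRST(S) = {d}


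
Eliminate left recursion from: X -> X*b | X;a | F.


Left-recursive alternatives: X*b, X;a; non-recursive: F
Introduce X': X -> FX', X' -> *bX' | ;aX' | ε


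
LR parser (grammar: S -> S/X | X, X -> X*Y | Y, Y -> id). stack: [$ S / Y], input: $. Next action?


'Y' (not preceded by X*) is the handle for X -> Y
Action: reduce (X -> Y)


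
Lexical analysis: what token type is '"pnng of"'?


Pattern: double-quoted sequence
Type: STRING_LITERAL


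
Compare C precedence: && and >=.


'>=' is relational (level 7); '&&' is logical AND (level 2)
Higher level binds tighter
'>=' has higher precedence than '&&'


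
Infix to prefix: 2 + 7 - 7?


left-to-right (same/higher precedence on left): tree is (- (+ 2 7) 7)
Prefix: - + 2 7 7


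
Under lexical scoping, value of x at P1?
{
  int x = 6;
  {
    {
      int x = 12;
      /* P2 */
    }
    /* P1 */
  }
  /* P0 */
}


P1's block does not declare x; resolves to the enclosing declaration at depth 0
x = 6


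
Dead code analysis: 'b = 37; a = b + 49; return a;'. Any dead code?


b is read by a's definition; a is returned
No dead code


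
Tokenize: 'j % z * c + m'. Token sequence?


Scan left to right, longest-match per lexeme
Tokens: ID(j), OP(%), ID(z), OP(*), ID(c), OP(+), ID(m)


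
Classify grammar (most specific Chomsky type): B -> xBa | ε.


Single nonterminal LHS, but x^n a^n is not regular
Classification: Type 2 (Context-Free)


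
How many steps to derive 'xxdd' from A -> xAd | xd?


Derivation: A => xAd => xxdd
Steps: 2


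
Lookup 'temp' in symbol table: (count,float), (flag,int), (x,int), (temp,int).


Lookup 'temp' → type int


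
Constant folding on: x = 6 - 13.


6 - 13 = -7 at compile time
Optimized: x = -7


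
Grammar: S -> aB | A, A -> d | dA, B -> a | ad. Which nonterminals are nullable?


A nonterminal is nullable iff some alternative derives ε (directly, or every symbol in it is nullable)
Nullable: {}


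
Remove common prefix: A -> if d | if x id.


Common prefix: 'if'
Factored: A -> if A', A' -> d | x id


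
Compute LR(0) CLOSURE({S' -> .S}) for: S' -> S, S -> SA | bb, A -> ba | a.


Start: S' -> .S
For each item with dot before a nonterminal B, add B -> .γ for every B-production
Closure: [S' -> .S, S -> .SA, S -> .bb]


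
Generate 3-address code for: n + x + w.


Break into single-operator statements:
t1 = n + x
t2 = t1 + w


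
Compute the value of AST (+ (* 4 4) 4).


Evaluate inner: (* 4 4) = 16
Evaluate root: (+ 16 4) = 20
Result: 20


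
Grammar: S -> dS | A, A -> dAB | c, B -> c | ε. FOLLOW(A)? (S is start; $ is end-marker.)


$ ∈ FOLLOW(S). For each A -> αBβ: add FIRST(β)\{ε} to FOLLOW(B); if β nullable, add FOLLOW(A).
FOLLOW(A) = {$, c}


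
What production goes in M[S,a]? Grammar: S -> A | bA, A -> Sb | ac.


For [S, a]: 'a' ∈ FIRST(A)
Entry: S -> A


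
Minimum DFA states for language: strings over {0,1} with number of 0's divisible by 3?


Track (count of 0) mod 3: states 0..2, accept at 0
Minimal DFA: 3 states


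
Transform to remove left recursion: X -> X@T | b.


Left-recursive alternatives: X@T; non-recursive: b
Introduce X': X -> bX', X' -> @TX' | ε


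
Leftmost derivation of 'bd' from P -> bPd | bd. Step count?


Derivation: P => bd
Steps: 1


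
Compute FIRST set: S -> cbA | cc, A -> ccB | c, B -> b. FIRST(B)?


Per alternative of B: FIRST(b) = {b}
FIRST(B) = {b}


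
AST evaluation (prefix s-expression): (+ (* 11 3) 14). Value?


Evaluate inner: (* 11 3) = 33
Evaluate root: (+ 33 14) = 47
Result: 47


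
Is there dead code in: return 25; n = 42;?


statement follows a return and is unreachable
Dead: 'n = 42'


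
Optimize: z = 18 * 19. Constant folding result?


18 * 19 = 342 at compile time
Optimized: z = 342


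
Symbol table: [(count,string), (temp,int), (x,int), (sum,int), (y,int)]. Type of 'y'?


Lookup 'y' → type int


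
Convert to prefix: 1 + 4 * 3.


'*' binds tighter: tree is (+ 1 (* 4 3))
Prefix: + 1 * 4 3


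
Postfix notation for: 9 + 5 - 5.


Left to right (same or higher precedence on left)
Postfix: 9 5 + 5 -


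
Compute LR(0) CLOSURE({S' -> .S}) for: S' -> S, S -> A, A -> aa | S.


Start: S' -> .S
For each item with dot before a nonterminal B, add B -> .γ for every B-production
Closure: [S' -> .S, S -> .A, A -> .aa, A -> .S]


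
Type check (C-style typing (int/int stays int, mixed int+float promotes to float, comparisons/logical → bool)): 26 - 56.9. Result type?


Operand types: int - float
Rule: mixed int/float promotes to float; int/int stays int
Result type: float


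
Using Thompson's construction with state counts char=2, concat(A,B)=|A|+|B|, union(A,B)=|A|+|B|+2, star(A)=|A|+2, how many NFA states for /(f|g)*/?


Syntax tree has 2 char leaf(s), 1 union(s), 1 star(s)
chars contribute 2×2 = 4; each union adds +2; each star adds +2
Total: 4 + 2 + 2 = 8 states


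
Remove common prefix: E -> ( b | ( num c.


Common prefix: '('
Factored: E -> ( E', E' -> b | num c


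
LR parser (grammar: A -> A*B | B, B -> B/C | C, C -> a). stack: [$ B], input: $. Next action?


lookahead ∉ {/} so B won't extend; reduce A -> B
Action: reduce (A -> B)


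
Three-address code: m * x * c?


Break into single-operator statements:
t1 = m * x
t2 = t1 * c


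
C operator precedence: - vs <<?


'-' is additive (level 9); '<<' is shift (level 8)
Higher level binds tighter
'-' has higher precedence than '<<'


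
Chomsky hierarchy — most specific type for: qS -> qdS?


LHS has context (more than one symbol) and |LHS| ≤ |RHS|
Classification: Type 1 (Context-Sensitive)


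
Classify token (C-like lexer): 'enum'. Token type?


Pattern: reserved word
Type: KEYWORD


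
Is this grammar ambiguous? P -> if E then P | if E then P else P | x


dangling else: 'if E then if E then x else x' parses two ways
Ambiguous


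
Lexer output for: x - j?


Scan left to right, longest-match per lexeme
Tokens: ID(x), OP(-), ID(j)


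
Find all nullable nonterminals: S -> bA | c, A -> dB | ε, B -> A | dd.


A nonterminal is nullable iff some alternative derives ε (directly, or every symbol in it is nullable)
Nullable: {A, B}


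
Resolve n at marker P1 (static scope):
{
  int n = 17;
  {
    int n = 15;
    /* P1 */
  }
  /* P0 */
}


n declared in the same block as P1
n = 15


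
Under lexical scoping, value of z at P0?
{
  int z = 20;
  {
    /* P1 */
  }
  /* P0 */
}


z declared in the same block as P0
z = 20


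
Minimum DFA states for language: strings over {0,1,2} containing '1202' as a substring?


KMP-style automaton: 4 progress states + 1 absorbing accept = 5
Minimal DFA: 5 states


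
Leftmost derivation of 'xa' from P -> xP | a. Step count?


Derivation: P => xP => xa
Steps: 2


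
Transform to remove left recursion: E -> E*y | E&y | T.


Left-recursive alternatives: E*y, E&y; non-recursive: T
Introduce E': E -> TE', E' -> *yE' | &yE' | ε


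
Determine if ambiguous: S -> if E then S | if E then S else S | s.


dangling else: 'if E then if E then s else s' parses two ways
Ambiguous


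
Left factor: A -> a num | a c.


Common prefix: 'a'
Factored: A -> a A', A' -> num | c


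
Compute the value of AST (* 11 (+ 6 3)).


Evaluate inner: (+ 6 3) = 9
Evaluate root: (* 11 9) = 99
Result: 99


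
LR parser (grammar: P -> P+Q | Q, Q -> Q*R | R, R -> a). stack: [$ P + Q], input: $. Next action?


handle 'P+Q' on top; lookahead ∈ FOLLOW(P) = {+, $}
Action: reduce (P -> P+Q)


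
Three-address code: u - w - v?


Break into single-operator statements:
t1 = u - w
t2 = t1 - v


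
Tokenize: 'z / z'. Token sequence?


Scan left to right, longest-match per lexeme
Tokens: ID(z), OP(/), ID(z)


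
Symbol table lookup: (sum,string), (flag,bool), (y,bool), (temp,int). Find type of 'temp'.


Lookup 'temp' → type int


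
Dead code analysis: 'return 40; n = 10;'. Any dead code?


statement follows a return and is unreachable
Dead: 'n = 10'


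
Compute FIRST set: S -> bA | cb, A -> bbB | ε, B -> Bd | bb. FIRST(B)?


Per alternative of B: FIRST(Bd) = {b}; FIRST(bb) = {b}
FIRST(B) = {b}


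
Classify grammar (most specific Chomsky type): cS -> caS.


LHS has context (more than one symbol) and |LHS| ≤ |RHS|
Classification: Type 1 (Context-Sensitive)


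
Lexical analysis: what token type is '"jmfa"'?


Pattern: double-quoted sequence
Type: STRING_LITERAL


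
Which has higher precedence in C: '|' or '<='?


'<=' is relational (level 7); '|' is bitwise OR (level 3)
Higher level binds tighter
'<=' has higher precedence than '|'


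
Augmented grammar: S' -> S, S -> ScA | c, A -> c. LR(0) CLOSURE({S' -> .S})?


Start: S' -> .S
For each item with dot before a nonterminal B, add B -> .γ for every B-production
Closure: [S' -> .S, S -> .ScA, S -> .c]


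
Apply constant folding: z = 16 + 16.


16 + 16 = 32 at compile time
Optimized: z = 32


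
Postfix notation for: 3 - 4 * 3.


* has higher precedence, evaluate 4*3 first
Postfix: 3 4 3 * -


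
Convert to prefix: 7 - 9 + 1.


left-to-right (same/higher precedence on left): tree is (+ (- 7 9) 1)
Prefix: + - 7 9 1


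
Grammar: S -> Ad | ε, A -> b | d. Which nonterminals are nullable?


A nonterminal is nullable iff some alternative derives ε (directly, or every symbol in it is nullable)
Nullable: {S}


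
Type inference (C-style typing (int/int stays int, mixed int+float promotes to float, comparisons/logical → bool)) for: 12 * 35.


Operand types: int * int
Rule: mixed int/float promotes to float; int/int stays int
Result type: int


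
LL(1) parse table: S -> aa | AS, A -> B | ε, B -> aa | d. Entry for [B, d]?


For [B, d]: 'd' ∈ FIRST(d)
Entry: B -> d


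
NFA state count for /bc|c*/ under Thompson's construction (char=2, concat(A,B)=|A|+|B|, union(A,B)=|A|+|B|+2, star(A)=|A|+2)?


Syntax tree has 3 char leaf(s), 1 union(s), 1 star(s)
chars contribute 3×2 = 6; each union adds +2; each star adds +2
Total: 6 + 2 + 2 = 10 states


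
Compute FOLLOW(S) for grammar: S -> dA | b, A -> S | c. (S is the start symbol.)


$ ∈ FOLLOW(S). For each A -> αBβ: add FIRST(β)\{ε} to FOLLOW(B); if β nullable, add FOLLOW(A).
FOLLOW(S) = {$}


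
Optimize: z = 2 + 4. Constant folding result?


2 + 4 = 6 at compile time
Optimized: z = 6


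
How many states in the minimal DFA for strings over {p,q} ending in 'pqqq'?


Track the longest suffix of input matching a prefix of 'pqqq': 5 classes (prefixes of length 0..4)
Minimal DFA: 5 states


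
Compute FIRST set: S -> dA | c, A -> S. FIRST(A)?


Per alternative of A: FIRST(S) = {c, d}
FIRST(A) = {c, d}


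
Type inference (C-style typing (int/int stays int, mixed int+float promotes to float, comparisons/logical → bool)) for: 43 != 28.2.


Operand types: int != float
Rule: comparison yields bool
Result type: bool


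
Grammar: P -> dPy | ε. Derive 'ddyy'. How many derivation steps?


Derivation: P => dPy => ddPyy => ddyy
Steps: 3


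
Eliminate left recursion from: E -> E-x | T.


Left-recursive alternatives: E-x; non-recursive: T
Introduce E': E -> TE', E' -> -xE' | ε


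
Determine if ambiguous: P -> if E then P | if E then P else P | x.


dangling else: 'if E then if E then x else x' parses two ways
Ambiguous


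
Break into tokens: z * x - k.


Scan left to right, longest-match per lexeme
Tokens: ID(z), OP(*), ID(x), OP(-), ID(k)


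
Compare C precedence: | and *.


'*' is multiplicative (level 10); '|' is bitwise OR (level 3)
Higher level binds tighter
'*' has higher precedence than '|'


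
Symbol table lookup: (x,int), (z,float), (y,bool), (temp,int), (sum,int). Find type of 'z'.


Lookup 'z' → type float


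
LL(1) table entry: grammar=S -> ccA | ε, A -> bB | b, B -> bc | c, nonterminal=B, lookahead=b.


For [B, b]: 'b' ∈ FIRST(bc)
Entry: B -> bc


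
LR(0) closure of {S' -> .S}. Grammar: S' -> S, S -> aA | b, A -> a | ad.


Start: S' -> .S
For each item with dot before a nonterminal B, add B -> .γ for every B-production
Closure: [S' -> .S, S -> .aA, S -> .b]


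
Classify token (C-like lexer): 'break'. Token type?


Pattern: reserved word
Type: KEYWORD


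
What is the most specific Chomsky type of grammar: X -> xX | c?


Right-linear: every RHS is a terminal or a terminal followed by one nonterminal
Classification: Type 3 (Regular)


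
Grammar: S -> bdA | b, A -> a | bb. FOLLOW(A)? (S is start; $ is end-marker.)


$ ∈ FOLLOW(S). For each A -> αBβ: add FIRST(β)\{ε} to FOLLOW(B); if β nullable, add FOLLOW(A).
FOLLOW(A) = {$}


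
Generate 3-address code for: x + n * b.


Break into single-operator statements:
t1 = n * b
t2 = x + t1


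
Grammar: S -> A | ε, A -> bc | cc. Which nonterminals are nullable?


A nonterminal is nullable iff some alternative derives ε (directly, or every symbol in it is nullable)
Nullable: {S}


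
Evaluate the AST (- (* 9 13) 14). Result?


Evaluate inner: (* 9 13) = 117
Evaluate root: (- 117 14) = 103
Result: 103


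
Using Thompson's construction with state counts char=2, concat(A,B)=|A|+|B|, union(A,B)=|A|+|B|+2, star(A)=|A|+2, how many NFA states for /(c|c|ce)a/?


Syntax tree has 5 char leaf(s), 2 union(s), 0 star(s)
chars contribute 5×2 = 10; each union adds +2; each star adds +2
Total: 10 + 4 + 0 = 14 states


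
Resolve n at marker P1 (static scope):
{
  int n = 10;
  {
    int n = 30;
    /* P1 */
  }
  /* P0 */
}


n declared in the same block as P1
n = 30


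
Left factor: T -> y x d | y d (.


Common prefix: 'y'
Factored: T -> y T', T' -> x d | d (


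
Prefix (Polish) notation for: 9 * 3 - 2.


left-to-right (same/higher precedence on left): tree is (- (* 9 3) 2)
Prefix: - * 9 3 2


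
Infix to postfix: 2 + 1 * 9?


* has higher precedence, evaluate 1*9 first
Postfix: 2 1 9 * +


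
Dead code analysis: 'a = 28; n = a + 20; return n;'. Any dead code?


a is read by n's definition; n is returned
No dead code


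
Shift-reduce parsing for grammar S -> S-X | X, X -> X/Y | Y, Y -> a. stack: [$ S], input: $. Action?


start symbol S on stack, input exhausted
Action: accept


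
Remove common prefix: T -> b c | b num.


Common prefix: 'b'
Factored: T -> b T', T' -> c | num
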